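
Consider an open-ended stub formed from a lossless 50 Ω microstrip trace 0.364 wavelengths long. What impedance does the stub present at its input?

βl = 2π × 0.364 = 131°
tan(βl) = -1.15
For an open-ended stub, Z_in = −jZ_0·cot(βl) = −jZ_0/tan(βl)

Z_in ≈ +j43.5 Ω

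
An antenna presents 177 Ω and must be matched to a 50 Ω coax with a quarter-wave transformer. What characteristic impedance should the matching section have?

Z_qwt ≈ 94.1 Ω

Z_qwt = √(Z_0·R_L) = √(50 × 177) = √8850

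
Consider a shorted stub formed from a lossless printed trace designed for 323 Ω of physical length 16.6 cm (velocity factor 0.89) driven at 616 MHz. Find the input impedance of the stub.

Z_in ≈ −j292 Ω

λ = v/f = 0.89·c / 616 MHz = 0.433 m
βl = 2π·l/λ = 2π × 0.383 = 138°
tan(βl) = -0.904
For a shorted stub, Z_in = jZ_0·tan(βl)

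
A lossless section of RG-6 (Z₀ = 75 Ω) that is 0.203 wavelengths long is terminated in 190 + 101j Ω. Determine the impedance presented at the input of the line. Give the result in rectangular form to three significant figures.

βl = 2π × 0.203 = 73.1°
tan(βl) = tan(73.1°) = 3.29
Z_in = Z_0·(Z_L + jZ_0·tanβl)/(Z_0 + jZ_L·tanβl)
     = 75·(190 + j348)/(-257 + j625)

Z_in ≈ 27.7 − j34.2 Ω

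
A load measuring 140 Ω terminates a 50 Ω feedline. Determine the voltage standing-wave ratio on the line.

Γ = (140 − 50)/(140 + 50) = 0.474
VSWR = (1 + 0.474)/(1 − 0.474)

VSWR ≈ 2.8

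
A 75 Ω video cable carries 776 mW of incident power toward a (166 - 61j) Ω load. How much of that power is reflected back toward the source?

P_reflected ≈ 151 mW

|Γ| = |(91 − j61)/(241 − j61)| = 0.441
|Γ|² = 0.194
P_refl = |Γ|²·P_inc = 151 mW, P_del = (1 − |Γ|²)·P_inc = 625 mW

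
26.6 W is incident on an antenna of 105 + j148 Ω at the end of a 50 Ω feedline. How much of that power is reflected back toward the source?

|Γ| = |(55 + j148)/(155 + j148)| = 0.737
|Γ|² = 0.543
P_refl = |Γ|²·P_inc = 14.4 W, P_del = (1 − |Γ|²)·P_inc = 12.2 W

P_reflected ≈ 14.4 W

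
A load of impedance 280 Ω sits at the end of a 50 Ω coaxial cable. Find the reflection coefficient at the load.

Γ = (Z_L − Z_0)/(Z_L + Z_0) = (280 − 50)/(280 + 50) = 230/330

Γ = 0.697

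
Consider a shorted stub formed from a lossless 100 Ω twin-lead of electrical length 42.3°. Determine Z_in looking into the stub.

Z_in ≈ +j91 Ω

tan(βl) = 0.91
For a shorted stub, Z_in = jZ_0·tan(βl)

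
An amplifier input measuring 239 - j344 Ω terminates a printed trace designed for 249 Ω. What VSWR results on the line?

Γ = (Z_L − Z_0)/(Z_L + Z_0) = (-10 − j344)/(488 − j344)
|Γ| = 344/597 = 0.576
VSWR = (1 + |Γ|)/(1 − |Γ|) = 1.58/0.424

VSWR ≈ 3.72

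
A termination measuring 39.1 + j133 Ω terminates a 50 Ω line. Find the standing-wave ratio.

Γ = (Z_L − Z_0)/(Z_L + Z_0) = (-10.9 + j133)/(89.1 + j133)
|Γ| = 133/160 = 0.834
VSWR = (1 + |Γ|)/(1 − |Γ|) = 1.83/0.166

VSWR ≈ 11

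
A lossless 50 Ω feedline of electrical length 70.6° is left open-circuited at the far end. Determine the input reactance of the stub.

X_in ≈ -17.6 Ω (capacitive)

tan(βl) = 2.84
For an open-circuited stub, Z_in = −jZ_0·cot(βl) = −jZ_0/tan(βl)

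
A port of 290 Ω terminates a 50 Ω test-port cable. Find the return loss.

Γ = (290 − 50)/(290 + 50) = 0.706
RL = −20·log₁₀|Γ| = −20·log₁₀(0.706)

RL ≈ 3.03 dB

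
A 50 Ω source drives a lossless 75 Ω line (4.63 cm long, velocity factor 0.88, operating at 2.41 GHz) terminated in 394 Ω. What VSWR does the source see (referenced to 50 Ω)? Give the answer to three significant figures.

VSWR ≈ 6.94

λ = v/f = 0.88·c / 2.41 GHz = 0.11 m
βl = 2π·l/λ = 2π × 0.423 = 152°
tan(βl) = -0.528
Z_in = Z_0·(Z_L + jZ_0·tanβl)/(Z_0 + jZ_L·tanβl) = 57.9 + j121 Ω
Γ_s = (Z_in − Z_s)/(Z_in + Z_s) = (7.93 + j121)/(108 + j121), |Γ_s| = 0.748
VSWR = (1 + |Γ_s|)/(1 − |Γ_s|)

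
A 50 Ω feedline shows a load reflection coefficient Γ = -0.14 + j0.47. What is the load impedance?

Z_L = Z_0·(1 + Γ)/(1 − Γ) = 50·(0.86 + j0.47)/(1.14 − j0.47)

Z_L ≈ 25 + j30.9 Ω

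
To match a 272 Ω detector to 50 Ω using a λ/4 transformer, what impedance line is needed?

Z_qwt = √(Z_0·R_L) = √(50 × 272) = √13600

Z_qwt ≈ 117 Ω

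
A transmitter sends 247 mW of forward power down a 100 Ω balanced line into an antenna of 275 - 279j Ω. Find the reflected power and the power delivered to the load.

|Γ| = |(175 − j279)/(375 − j279)| = 0.705
|Γ|² = 0.496
P_refl = |Γ|²·P_inc = 123 mW, P_del = (1 − |Γ|²)·P_inc = 124 mW

P_reflected ≈ 123 mW; P_delivered ≈ 124 mW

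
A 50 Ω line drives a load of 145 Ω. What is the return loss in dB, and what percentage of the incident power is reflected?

Γ = (145 − 50)/(145 + 50) = 0.487
RL = −20·log₁₀(0.487) = 6.25 dB
P_refl/P_inc = |Γ|² = 0.237

RL ≈ 6.25 dB; 23.7% of incident power reflected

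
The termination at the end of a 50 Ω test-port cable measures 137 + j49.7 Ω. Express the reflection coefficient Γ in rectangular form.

Γ = (Z_L − Z_0)/(Z_L + Z_0) = (87 + j49.7)/(187 + j49.7)

Γ ≈ 0.501 + j0.133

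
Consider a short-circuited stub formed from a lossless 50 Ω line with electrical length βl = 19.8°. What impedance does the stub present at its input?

Z_in ≈ +j18 Ω

tan(βl) = 0.36
For a short-circuited stub, Z_in = jZ_0·tan(βl)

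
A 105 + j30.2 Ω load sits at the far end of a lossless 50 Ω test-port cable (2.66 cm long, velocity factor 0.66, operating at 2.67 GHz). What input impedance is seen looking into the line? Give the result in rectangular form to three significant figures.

λ = v/f = 0.66·c / 2.67 GHz = 0.0742 m
βl = 2π·l/λ = 2π × 0.359 = 129°
tan(βl) = tan(129°) = -1.23
Z_in = Z_0·(Z_L + jZ_0·tanβl)/(Z_0 + jZ_L·tanβl)
     = 50·(105 − j31.3)/(87.1 − j129)

Z_in ≈ 27.2 + j22.3 Ω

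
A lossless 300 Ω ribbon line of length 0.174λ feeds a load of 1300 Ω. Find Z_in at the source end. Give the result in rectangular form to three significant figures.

Z_in ≈ 86.5 − j145 Ω

βl = 2π × 0.174 = 62.6°
tan(βl) = tan(62.6°) = 1.93
Z_in = Z_0·(Z_L + jZ_0·tanβl)/(Z_0 + jZ_L·tanβl)
     = 300·(1300 + j580)/(300 + j2510)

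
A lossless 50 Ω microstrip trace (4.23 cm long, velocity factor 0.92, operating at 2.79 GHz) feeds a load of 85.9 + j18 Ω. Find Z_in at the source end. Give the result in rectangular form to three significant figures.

λ = v/f = 0.92·c / 2.79 GHz = 0.0989 m
βl = 2π·l/λ = 2π × 0.428 = 154°
tan(βl) = tan(154°) = -0.489
Z_in = Z_0·(Z_L + jZ_0·tanβl)/(Z_0 + jZ_L·tanβl)
     = 50·(85.9 − j6.46)/(58.8 − j42)

Z_in ≈ 50.9 + j30.9 Ω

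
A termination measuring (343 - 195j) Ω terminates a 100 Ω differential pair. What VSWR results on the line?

Γ = (Z_L − Z_0)/(Z_L + Z_0) = (243 − j195)/(443 − j195)
|Γ| = 312/484 = 0.644
VSWR = (1 + |Γ|)/(1 − |Γ|) = 1.64/0.356

VSWR ≈ 4.61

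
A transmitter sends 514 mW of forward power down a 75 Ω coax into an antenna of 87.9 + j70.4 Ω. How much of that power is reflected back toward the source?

P_reflected ≈ 83.6 mW

|Γ| = |(12.9 + j70.4)/(162.9 + j70.4)| = 0.403
|Γ|² = 0.163
P_refl = |Γ|²·P_inc = 83.6 mW, P_del = (1 − |Γ|²)·P_inc = 430 mW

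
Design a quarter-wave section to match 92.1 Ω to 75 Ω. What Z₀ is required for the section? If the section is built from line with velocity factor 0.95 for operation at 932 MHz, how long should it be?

Z_qwt = √(Z_0·R_L) = √(75 × 92.1) = √6908
λ = 0.95·c/f = 0.306 m, so l = λ/4 = 0.0764 m

Z_qwt ≈ 83.1 Ω; length ≈ 7.64 cm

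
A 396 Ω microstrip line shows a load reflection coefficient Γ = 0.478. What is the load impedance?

Z_L ≈ 1120 Ω

Z_L = Z_0·(1 + Γ)/(1 − Γ) = 396·(1.48)/(0.522)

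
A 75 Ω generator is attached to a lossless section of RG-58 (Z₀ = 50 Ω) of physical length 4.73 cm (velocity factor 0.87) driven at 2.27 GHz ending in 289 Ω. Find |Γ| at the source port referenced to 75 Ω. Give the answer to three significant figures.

λ = v/f = 0.87·c / 2.27 GHz = 0.115 m
βl = 2π·l/λ = 2π × 0.411 = 148°
tan(βl) = -0.622
Z_in = Z_0·(Z_L + jZ_0·tanβl)/(Z_0 + jZ_L·tanβl) = 28.8 + j72.3 Ω
Γ_s = (Z_in − Z_s)/(Z_in + Z_s) = (-46.2 + j72.3)/(104 + j72.3), |Γ_s| = 0.679

|Γ| ≈ 0.679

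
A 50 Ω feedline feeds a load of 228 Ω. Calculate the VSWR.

For a purely resistive load, VSWR = R_L/Z_0 or Z_0/R_L (whichever > 1) = 228/50

VSWR ≈ 4.56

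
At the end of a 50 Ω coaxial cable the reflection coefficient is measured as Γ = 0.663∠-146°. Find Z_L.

Z_L = Z_0·(1 + Γ)/(1 − Γ) = 50·(0.45 − j0.371)/(1.55 + j0.371)

Z_L ≈ 11 − j14.6 Ω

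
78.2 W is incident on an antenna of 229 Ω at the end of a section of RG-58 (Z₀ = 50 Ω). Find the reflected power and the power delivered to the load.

Γ = (229 − 50)/(229 + 50) = 0.642
|Γ|² = 0.412
P_refl = |Γ|²·P_inc = 32.2 W, P_del = (1 − |Γ|²)·P_inc = 46 W

P_reflected ≈ 32.2 W; P_delivered ≈ 46 W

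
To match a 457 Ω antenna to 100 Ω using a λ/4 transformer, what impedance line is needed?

Z_qwt = √(Z_0·R_L) = √(100 × 457) = √45700

Z_qwt ≈ 214 Ω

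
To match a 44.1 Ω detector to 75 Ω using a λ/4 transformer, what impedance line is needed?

Z_qwt ≈ 57.5 Ω

Z_qwt = √(Z_0·R_L) = √(75 × 44.1) = √3308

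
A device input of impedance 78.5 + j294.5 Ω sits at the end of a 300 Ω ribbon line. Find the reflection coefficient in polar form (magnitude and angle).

Γ = (Z_L − Z_0)/(Z_L + Z_0) = (-221.5 + j294.5)/(378.5 + j294.5)
|Γ| = 369/480 = 0.768

Γ ≈ 0.768 ∠ 89.1°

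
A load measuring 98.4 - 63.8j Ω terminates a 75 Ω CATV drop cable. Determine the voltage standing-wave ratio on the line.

Γ = (Z_L − Z_0)/(Z_L + Z_0) = (23.4 − j63.8)/(173.4 − j63.8)
|Γ| = 68/185 = 0.368
VSWR = (1 + |Γ|)/(1 − |Γ|) = 1.37/0.632

VSWR ≈ 2.16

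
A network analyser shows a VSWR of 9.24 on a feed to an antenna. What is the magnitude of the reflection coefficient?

|Γ| ≈ 0.805

|Γ| = (S − 1)/(S + 1) = (9.24 − 1)/(9.24 + 1) = 8.24/10.2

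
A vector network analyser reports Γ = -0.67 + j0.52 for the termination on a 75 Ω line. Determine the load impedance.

Z_L ≈ 6.88 + j25.5 Ω

Z_L = Z_0·(1 + Γ)/(1 − Γ) = 75·(0.33 + j0.52)/(1.67 − j0.52)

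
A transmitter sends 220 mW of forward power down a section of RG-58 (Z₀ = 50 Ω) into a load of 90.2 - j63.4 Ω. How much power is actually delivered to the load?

P_delivered ≈ 168 mW

|Γ| = |(40.2 − j63.4)/(140.2 − j63.4)| = 0.488
|Γ|² = 0.238
P_refl = |Γ|²·P_inc = 52.4 mW, P_del = (1 − |Γ|²)·P_inc = 168 mW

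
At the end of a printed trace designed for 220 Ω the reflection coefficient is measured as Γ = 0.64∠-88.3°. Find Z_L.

Z_L = Z_0·(1 + Γ)/(1 − Γ) = 220·(1.02 − j0.64)/(0.981 + j0.64)

Z_L ≈ 94.7 − j205 Ω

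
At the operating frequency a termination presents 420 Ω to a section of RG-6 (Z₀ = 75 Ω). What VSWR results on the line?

VSWR ≈ 5.6

Γ = (420 − 75)/(420 + 75) = 0.697
VSWR = (1 + 0.697)/(1 − 0.697)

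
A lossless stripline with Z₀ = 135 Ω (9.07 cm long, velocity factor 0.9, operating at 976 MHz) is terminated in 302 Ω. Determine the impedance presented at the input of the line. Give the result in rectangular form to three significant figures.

Z_in ≈ 73.3 + j54.4 Ω

λ = v/f = 0.9·c / 976 MHz = 0.277 m
βl = 2π·l/λ = 2π × 0.328 = 118°
tan(βl) = tan(118°) = -1.88
Z_in = Z_0·(Z_L + jZ_0·tanβl)/(Z_0 + jZ_L·tanβl)
     = 135·(302 − j254)/(135 − j567)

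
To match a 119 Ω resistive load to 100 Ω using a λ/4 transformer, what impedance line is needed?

Z_qwt = √(Z_0·R_L) = √(100 × 119) = √11900

Z_qwt ≈ 109 Ω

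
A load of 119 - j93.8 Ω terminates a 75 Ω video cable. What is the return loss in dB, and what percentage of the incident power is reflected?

RL ≈ 6.36 dB; 23.1% of incident power reflected

Γ = (44 − j93.8)/(194 − j93.8), |Γ| = 0.481
RL = −20·log₁₀(0.481) = 6.36 dB
P_refl/P_inc = |Γ|² = 0.231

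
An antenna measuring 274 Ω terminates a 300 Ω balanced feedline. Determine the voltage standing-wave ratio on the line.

For a purely resistive load, VSWR = R_L/Z_0 or Z_0/R_L (whichever > 1) = 300/274

VSWR ≈ 1.09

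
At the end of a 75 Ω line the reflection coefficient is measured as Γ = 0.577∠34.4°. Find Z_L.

Z_L = Z_0·(1 + Γ)/(1 − Γ) = 75·(1.48 + j0.326)/(0.524 − j0.326)

Z_L ≈ 131 + j128 Ω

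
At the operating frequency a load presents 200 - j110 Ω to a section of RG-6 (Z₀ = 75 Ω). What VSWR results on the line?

Γ = (Z_L − Z_0)/(Z_L + Z_0) = (125 − j110)/(275 − j110)
|Γ| = 167/296 = 0.562
VSWR = (1 + |Γ|)/(1 − |Γ|) = 1.56/0.438

VSWR ≈ 3.57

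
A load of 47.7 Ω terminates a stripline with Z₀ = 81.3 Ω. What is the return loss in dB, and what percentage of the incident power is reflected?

RL ≈ 11.7 dB; 6.78% of incident power reflected

Γ = (47.7 − 81.3)/(47.7 + 81.3) = -0.26
RL = −20·log₁₀(0.26) = 11.7 dB
P_refl/P_inc = |Γ|² = 0.0678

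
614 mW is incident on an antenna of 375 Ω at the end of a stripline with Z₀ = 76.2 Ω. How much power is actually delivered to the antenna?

P_delivered ≈ 345 mW

Γ = (375 − 76.2)/(375 + 76.2) = 0.662
|Γ|² = 0.439
P_refl = |Γ|²·P_inc = 269 mW, P_del = (1 − |Γ|²)·P_inc = 345 mW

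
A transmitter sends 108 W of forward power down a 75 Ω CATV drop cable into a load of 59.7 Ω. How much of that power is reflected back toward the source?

P_reflected ≈ 1.39 W

Γ = (59.7 − 75)/(59.7 + 75) = -0.114
|Γ|² = 0.0129
P_refl = |Γ|²·P_inc = 1.39 W, P_del = (1 − |Γ|²)·P_inc = 107 W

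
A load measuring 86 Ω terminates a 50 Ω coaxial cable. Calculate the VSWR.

VSWR ≈ 1.72

Γ = (86 − 50)/(86 + 50) = 0.265
VSWR = (1 + 0.265)/(1 − 0.265)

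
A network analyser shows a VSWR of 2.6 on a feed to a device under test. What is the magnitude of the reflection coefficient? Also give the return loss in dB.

|Γ| ≈ 0.444; return loss ≈ 7.04 dB

|Γ| = (S − 1)/(S + 1) = (2.6 − 1)/(2.6 + 1) = 1.6/3.6
RL = −20·log₁₀|Γ| = −20·log₁₀(0.444)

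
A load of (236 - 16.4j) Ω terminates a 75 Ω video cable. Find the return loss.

RL ≈ 5.69 dB

Γ = (161 − j16.4)/(311 − j16.4), |Γ| = 0.52
RL = −20·log₁₀|Γ| = −20·log₁₀(0.52)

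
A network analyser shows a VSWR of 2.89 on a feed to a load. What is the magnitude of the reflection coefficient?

|Γ| = (S − 1)/(S + 1) = (2.89 − 1)/(2.89 + 1) = 1.89/3.89

|Γ| ≈ 0.486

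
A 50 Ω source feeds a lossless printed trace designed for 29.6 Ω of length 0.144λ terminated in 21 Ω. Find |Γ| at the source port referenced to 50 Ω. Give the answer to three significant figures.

|Γ| ≈ 0.275

βl = 2π × 0.144 = 51.8°
tan(βl) = 1.27
Z_in = Z_0·(Z_L + jZ_0·tanβl)/(Z_0 + jZ_L·tanβl) = 30.3 + j10.3 Ω
Γ_s = (Z_in − Z_s)/(Z_in + Z_s) = (-19.7 + j10.3)/(80.3 + j10.3), |Γ_s| = 0.275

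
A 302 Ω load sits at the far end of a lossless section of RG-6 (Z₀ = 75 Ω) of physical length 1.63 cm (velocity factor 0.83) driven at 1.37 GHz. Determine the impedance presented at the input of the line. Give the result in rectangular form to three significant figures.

Z_in ≈ 56.5 − j96.5 Ω

λ = v/f = 0.83·c / 1.37 GHz = 0.182 m
βl = 2π·l/λ = 2π × 0.0897 = 32.3°
tan(βl) = tan(32.3°) = 0.632
Z_in = Z_0·(Z_L + jZ_0·tanβl)/(Z_0 + jZ_L·tanβl)
     = 75·(302 + j47.4)/(75 + j191)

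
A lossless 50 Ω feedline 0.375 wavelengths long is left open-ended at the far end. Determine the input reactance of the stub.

X_in ≈ 50 Ω (inductive)

βl = 2π × 0.375 = 135°
tan(βl) = -1
For an open-ended stub, Z_in = −jZ_0·cot(βl) = −jZ_0/tan(βl)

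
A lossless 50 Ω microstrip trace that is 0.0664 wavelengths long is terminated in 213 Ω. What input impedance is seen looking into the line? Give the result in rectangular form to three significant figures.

βl = 2π × 0.0664 = 23.9°
tan(βl) = tan(23.9°) = 0.443
Z_in = Z_0·(Z_L + jZ_0·tanβl)/(Z_0 + jZ_L·tanβl)
     = 50·(213 + j22.2)/(50 + j94.4)

Z_in ≈ 55.8 − j83.2 Ω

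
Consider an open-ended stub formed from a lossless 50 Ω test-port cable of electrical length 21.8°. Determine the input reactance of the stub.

X_in ≈ -125 Ω (capacitive)

tan(βl) = 0.4
For an open-ended stub, Z_in = −jZ_0·cot(βl) = −jZ_0/tan(βl)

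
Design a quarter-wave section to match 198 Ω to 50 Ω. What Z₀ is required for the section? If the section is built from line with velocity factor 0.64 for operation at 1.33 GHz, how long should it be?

Z_qwt ≈ 99.5 Ω; length ≈ 3.61 cm

Z_qwt = √(Z_0·R_L) = √(50 × 198) = √9900
λ = 0.64·c/f = 0.144 m, so l = λ/4 = 0.0361 m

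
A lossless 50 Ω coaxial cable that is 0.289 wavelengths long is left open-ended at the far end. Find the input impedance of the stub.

βl = 2π × 0.289 = 104°
tan(βl) = -4
For an open-ended stub, Z_in = −jZ_0·cot(βl) = −jZ_0/tan(βl)

Z_in ≈ +j12.5 Ω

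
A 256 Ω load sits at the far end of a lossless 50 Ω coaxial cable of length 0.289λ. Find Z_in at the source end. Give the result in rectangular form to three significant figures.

βl = 2π × 0.289 = 104°
tan(βl) = tan(104°) = -4
Z_in = Z_0·(Z_L + jZ_0·tanβl)/(Z_0 + jZ_L·tanβl)
     = 50·(256 − j200)/(50 − j1020)

Z_in ≈ 10.4 + j12 Ω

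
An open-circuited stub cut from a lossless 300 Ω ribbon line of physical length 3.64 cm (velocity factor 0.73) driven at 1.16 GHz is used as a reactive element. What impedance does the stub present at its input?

Z_in ≈ −j113 Ω

λ = v/f = 0.73·c / 1.16 GHz = 0.189 m
βl = 2π·l/λ = 2π × 0.193 = 69.4°
tan(βl) = 2.66
For an open-circuited stub, Z_in = −jZ_0·cot(βl) = −jZ_0/tan(βl)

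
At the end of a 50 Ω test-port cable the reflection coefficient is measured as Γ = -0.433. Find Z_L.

Z_L = Z_0·(1 + Γ)/(1 − Γ) = 50·(0.567)/(1.43)

Z_L ≈ 19.8 Ω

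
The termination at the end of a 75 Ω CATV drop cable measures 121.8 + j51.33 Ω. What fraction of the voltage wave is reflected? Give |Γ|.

Γ = (Z_L − Z_0)/(Z_L + Z_0) = (46.8 + j51.33)/(196.8 + j51.33)
|Γ| = 69.5/203

|Γ| ≈ 0.342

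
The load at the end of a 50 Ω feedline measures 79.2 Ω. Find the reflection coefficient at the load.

Γ = 0.226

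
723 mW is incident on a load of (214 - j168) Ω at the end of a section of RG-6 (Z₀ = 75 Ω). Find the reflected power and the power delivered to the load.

P_reflected ≈ 308 mW; P_delivered ≈ 415 mW

|Γ| = |(139 − j168)/(289 − j168)| = 0.652
|Γ|² = 0.425
P_refl = |Γ|²·P_inc = 308 mW, P_del = (1 − |Γ|²)·P_inc = 415 mW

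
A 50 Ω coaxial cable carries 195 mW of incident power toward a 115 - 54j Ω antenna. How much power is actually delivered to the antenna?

|Γ| = |(65 − j54)/(165 − j54)| = 0.487
|Γ|² = 0.237
P_refl = |Γ|²·P_inc = 46.2 mW, P_del = (1 − |Γ|²)·P_inc = 149 mW

P_delivered ≈ 149 mW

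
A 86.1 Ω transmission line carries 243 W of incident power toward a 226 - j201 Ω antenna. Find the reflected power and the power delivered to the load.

|Γ| = |(139.9 − j201)/(312.1 − j201)| = 0.66
|Γ|² = 0.435
P_refl = |Γ|²·P_inc = 106 W, P_del = (1 − |Γ|²)·P_inc = 137 W

P_reflected ≈ 106 W; P_delivered ≈ 137 W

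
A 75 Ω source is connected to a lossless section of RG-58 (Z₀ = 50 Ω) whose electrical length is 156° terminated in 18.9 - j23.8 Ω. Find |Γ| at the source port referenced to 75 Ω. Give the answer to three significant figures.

|Γ| ≈ 0.536

tan(βl) = -0.445
Z_in = Z_0·(Z_L + jZ_0·tanβl)/(Z_0 + jZ_L·tanβl) = 34.9 − j51 Ω
Γ_s = (Z_in − Z_s)/(Z_in + Z_s) = (-40.1 − j51)/(110 − j51), |Γ_s| = 0.536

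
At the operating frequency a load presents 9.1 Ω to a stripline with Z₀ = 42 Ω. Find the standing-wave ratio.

For a purely resistive load, VSWR = R_L/Z_0 or Z_0/R_L (whichever > 1) = 42/9.1

VSWR ≈ 4.62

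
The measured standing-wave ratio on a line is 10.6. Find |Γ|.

|Γ| = (S − 1)/(S + 1) = (10.6 − 1)/(10.6 + 1) = 9.6/11.6

|Γ| ≈ 0.828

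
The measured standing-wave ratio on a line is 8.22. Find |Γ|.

|Γ| ≈ 0.783

|Γ| = (S − 1)/(S + 1) = (8.22 − 1)/(8.22 + 1) = 7.22/9.22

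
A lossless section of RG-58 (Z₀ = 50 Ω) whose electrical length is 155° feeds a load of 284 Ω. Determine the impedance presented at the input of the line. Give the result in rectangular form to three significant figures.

tan(βl) = tan(155°) = -0.466
Z_in = Z_0·(Z_L + jZ_0·tanβl)/(Z_0 + jZ_L·tanβl)
     = 50·(284 − j23.3)/(50 − j132)

Z_in ≈ 43.1 + j90.9 Ω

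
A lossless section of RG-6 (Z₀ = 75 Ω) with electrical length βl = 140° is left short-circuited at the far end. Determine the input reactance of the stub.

X_in ≈ -62.9 Ω (capacitive)

tan(βl) = -0.839
For a short-circuited stub, Z_in = jZ_0·tan(βl)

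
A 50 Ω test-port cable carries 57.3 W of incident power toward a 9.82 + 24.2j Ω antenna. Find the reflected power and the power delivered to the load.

P_reflected ≈ 30.3 W; P_delivered ≈ 27 W

|Γ| = |(-40.18 + j24.2)/(59.82 + j24.2)| = 0.727
|Γ|² = 0.528
P_refl = |Γ|²·P_inc = 30.3 W, P_del = (1 − |Γ|²)·P_inc = 27 W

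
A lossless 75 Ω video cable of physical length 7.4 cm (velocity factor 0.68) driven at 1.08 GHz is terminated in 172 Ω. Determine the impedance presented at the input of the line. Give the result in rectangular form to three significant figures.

λ = v/f = 0.68·c / 1.08 GHz = 0.189 m
βl = 2π·l/λ = 2π × 0.392 = 141°
tan(βl) = tan(141°) = -0.809
Z_in = Z_0·(Z_L + jZ_0·tanβl)/(Z_0 + jZ_L·tanβl)
     = 75·(172 − j60.7)/(75 − j139)

Z_in ≈ 64.1 + j58.2 Ω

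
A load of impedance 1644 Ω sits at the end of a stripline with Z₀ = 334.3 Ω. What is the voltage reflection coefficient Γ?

Γ = 0.662

Γ = (Z_L − Z_0)/(Z_L + Z_0) = (1644 − 334.3)/(1644 + 334.3) = 1310/1978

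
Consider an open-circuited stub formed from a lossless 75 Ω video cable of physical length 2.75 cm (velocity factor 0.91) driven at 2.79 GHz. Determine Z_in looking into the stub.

λ = v/f = 0.91·c / 2.79 GHz = 0.0978 m
βl = 2π·l/λ = 2π × 0.281 = 101°
tan(βl) = -5.06
For an open-circuited stub, Z_in = −jZ_0·cot(βl) = −jZ_0/tan(βl)

Z_in ≈ +j14.8 Ω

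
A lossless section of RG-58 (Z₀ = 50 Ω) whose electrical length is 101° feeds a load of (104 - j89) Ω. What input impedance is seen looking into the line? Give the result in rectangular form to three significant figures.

Z_in ≈ 15.8 + j21.7 Ω

tan(βl) = tan(101°) = -5.14
Z_in = Z_0·(Z_L + jZ_0·tanβl)/(Z_0 + jZ_L·tanβl)
     = 50·(104 − j346)/(-408 − j535)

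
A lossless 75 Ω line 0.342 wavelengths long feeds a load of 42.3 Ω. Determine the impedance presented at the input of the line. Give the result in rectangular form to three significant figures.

βl = 2π × 0.342 = 123°
tan(βl) = tan(123°) = -1.53
Z_in = Z_0·(Z_L + jZ_0·tanβl)/(Z_0 + jZ_L·tanβl)
     = 75·(42.3 − j115)/(75 − j64.8)

Z_in ≈ 81.1 − j44.9 Ω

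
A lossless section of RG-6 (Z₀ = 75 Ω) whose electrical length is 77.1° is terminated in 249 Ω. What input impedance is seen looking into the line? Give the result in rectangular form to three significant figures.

Z_in ≈ 23.7 − j15.5 Ω

tan(βl) = tan(77.1°) = 4.37
Z_in = Z_0·(Z_L + jZ_0·tanβl)/(Z_0 + jZ_L·tanβl)
     = 75·(249 + j327)/(75 + j1090)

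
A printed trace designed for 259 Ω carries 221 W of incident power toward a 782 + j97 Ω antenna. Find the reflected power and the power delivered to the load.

P_reflected ≈ 57.2 W; P_delivered ≈ 164 W

|Γ| = |(523 + j97)/(1041 + j97)| = 0.509
|Γ|² = 0.259
P_refl = |Γ|²·P_inc = 57.2 W, P_del = (1 − |Γ|²)·P_inc = 164 W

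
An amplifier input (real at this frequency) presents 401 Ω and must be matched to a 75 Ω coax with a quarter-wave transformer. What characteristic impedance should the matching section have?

Z_qwt ≈ 173 Ω

Z_qwt = √(Z_0·R_L) = √(75 × 401) = √30080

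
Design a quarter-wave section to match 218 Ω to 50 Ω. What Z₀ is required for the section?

Z_qwt ≈ 104 Ω

Z_qwt = √(Z_0·R_L) = √(50 × 218) = √10900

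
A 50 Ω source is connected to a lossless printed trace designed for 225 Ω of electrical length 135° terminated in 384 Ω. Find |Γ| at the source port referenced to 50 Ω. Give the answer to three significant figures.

|Γ| ≈ 0.679

tan(βl) = -1
Z_in = Z_0·(Z_L + jZ_0·tanβl)/(Z_0 + jZ_L·tanβl) = 196 + j110 Ω
Γ_s = (Z_in − Z_s)/(Z_in + Z_s) = (146 + j110)/(246 + j110), |Γ_s| = 0.679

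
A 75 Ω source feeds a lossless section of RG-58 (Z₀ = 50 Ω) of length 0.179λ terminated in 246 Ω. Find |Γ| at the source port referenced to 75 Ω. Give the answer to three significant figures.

βl = 2π × 0.179 = 64.4°
tan(βl) = 2.09
Z_in = Z_0·(Z_L + jZ_0·tanβl)/(Z_0 + jZ_L·tanβl) = 12.4 − j22.7 Ω
Γ_s = (Z_in − Z_s)/(Z_in + Z_s) = (-62.6 − j22.7)/(87.4 − j22.7), |Γ_s| = 0.738

|Γ| ≈ 0.738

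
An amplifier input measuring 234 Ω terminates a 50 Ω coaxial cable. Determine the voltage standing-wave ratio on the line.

VSWR ≈ 4.68

Γ = (234 − 50)/(234 + 50) = 0.648
VSWR = (1 + 0.648)/(1 − 0.648)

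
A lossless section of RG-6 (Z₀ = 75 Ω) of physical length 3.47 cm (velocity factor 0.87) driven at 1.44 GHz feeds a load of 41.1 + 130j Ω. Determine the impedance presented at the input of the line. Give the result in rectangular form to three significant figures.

λ = v/f = 0.87·c / 1.44 GHz = 0.181 m
βl = 2π·l/λ = 2π × 0.191 = 68.9°
tan(βl) = tan(68.9°) = 2.59
Z_in = Z_0·(Z_L + jZ_0·tanβl)/(Z_0 + jZ_L·tanβl)
     = 75·(41.1 + j325)/(-262 + j107)

Z_in ≈ 22.3 − j83.8 Ω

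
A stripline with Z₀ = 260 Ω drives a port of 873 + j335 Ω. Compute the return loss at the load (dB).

RL ≈ 4.56 dB

Γ = (613 + j335)/(1133 + j335), |Γ| = 0.591
RL = −20·log₁₀|Γ| = −20·log₁₀(0.591)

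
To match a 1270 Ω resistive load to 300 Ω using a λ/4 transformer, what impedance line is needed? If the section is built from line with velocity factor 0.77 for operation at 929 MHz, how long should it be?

Z_qwt ≈ 617 Ω; length ≈ 6.22 cm

Z_qwt = √(Z_0·R_L) = √(300 × 1270) = √381000
λ = 0.77·c/f = 0.249 m, so l = λ/4 = 0.0622 m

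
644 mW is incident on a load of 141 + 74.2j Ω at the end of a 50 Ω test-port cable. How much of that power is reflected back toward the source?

|Γ| = |(91 + j74.2)/(191 + j74.2)| = 0.573
|Γ|² = 0.328
P_refl = |Γ|²·P_inc = 211 mW, P_del = (1 − |Γ|²)·P_inc = 433 mW

P_reflected ≈ 211 mW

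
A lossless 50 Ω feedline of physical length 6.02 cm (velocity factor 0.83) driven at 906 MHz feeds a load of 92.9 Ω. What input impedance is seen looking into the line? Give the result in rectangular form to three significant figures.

Z_in ≈ 27.6 − j6.92 Ω

λ = v/f = 0.83·c / 906 MHz = 0.275 m
βl = 2π·l/λ = 2π × 0.219 = 78.9°
tan(βl) = tan(78.9°) = 5.08
Z_in = Z_0·(Z_L + jZ_0·tanβl)/(Z_0 + jZ_L·tanβl)
     = 50·(92.9 + j254)/(50 + j472)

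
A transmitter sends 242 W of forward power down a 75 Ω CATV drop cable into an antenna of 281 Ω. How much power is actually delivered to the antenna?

P_delivered ≈ 161 W

Γ = (281 − 75)/(281 + 75) = 0.579
|Γ|² = 0.335
P_refl = |Γ|²·P_inc = 81 W, P_del = (1 − |Γ|²)·P_inc = 161 W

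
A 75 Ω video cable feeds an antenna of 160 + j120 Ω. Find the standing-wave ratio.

VSWR ≈ 3.52

Γ = (Z_L − Z_0)/(Z_L + Z_0) = (85 + j120)/(235 + j120)
|Γ| = 147/264 = 0.557
VSWR = (1 + |Γ|)/(1 − |Γ|) = 1.56/0.443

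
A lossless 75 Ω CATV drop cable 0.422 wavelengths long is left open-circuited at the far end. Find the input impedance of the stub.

Z_in ≈ +j141 Ω

βl = 2π × 0.422 = 152°
tan(βl) = -0.534
For an open-circuited stub, Z_in = −jZ_0·cot(βl) = −jZ_0/tan(βl)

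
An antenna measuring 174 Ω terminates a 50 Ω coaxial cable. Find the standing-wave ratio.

VSWR ≈ 3.48

Γ = (174 − 50)/(174 + 50) = 0.554
VSWR = (1 + 0.554)/(1 − 0.554)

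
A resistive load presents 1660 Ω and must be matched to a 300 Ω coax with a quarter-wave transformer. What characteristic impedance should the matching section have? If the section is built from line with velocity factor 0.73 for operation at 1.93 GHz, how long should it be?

Z_qwt ≈ 706 Ω; length ≈ 2.84 cm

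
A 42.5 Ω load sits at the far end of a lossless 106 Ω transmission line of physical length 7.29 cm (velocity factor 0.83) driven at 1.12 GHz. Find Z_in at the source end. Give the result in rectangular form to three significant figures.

λ = v/f = 0.83·c / 1.12 GHz = 0.222 m
βl = 2π·l/λ = 2π × 0.328 = 118°
tan(βl) = tan(118°) = -1.88
Z_in = Z_0·(Z_L + jZ_0·tanβl)/(Z_0 + jZ_L·tanβl)
     = 106·(42.5 − j199)/(106 − j79.8)

Z_in ≈ 123 − j107 Ω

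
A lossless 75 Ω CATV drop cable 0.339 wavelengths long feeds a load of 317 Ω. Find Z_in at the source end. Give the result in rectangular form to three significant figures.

Z_in ≈ 24.2 + j43.4 Ω

βl = 2π × 0.339 = 122°
tan(βl) = tan(122°) = -1.6
Z_in = Z_0·(Z_L + jZ_0·tanβl)/(Z_0 + jZ_L·tanβl)
     = 75·(317 − j120)/(75 − j507)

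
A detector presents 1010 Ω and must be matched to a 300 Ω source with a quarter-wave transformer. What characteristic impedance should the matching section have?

Z_qwt = √(Z_0·R_L) = √(300 × 1010) = √303000

Z_qwt ≈ 550 Ω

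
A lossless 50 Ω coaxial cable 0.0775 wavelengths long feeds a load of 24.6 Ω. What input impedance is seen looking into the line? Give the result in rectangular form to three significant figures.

Z_in ≈ 29.5 + j18.8 Ω

βl = 2π × 0.0775 = 27.9°
tan(βl) = tan(27.9°) = 0.529
Z_in = Z_0·(Z_L + jZ_0·tanβl)/(Z_0 + jZ_L·tanβl)
     = 50·(24.6 + j26.5)/(50 + j13)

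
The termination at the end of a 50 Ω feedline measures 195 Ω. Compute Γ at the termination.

Γ = 0.592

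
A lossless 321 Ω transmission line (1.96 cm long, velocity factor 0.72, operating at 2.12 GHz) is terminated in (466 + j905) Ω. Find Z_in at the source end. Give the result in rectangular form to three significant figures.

λ = v/f = 0.72·c / 2.12 GHz = 0.102 m
βl = 2π·l/λ = 2π × 0.192 = 69.3°
tan(βl) = tan(69.3°) = 2.64
Z_in = Z_0·(Z_L + jZ_0·tanβl)/(Z_0 + jZ_L·tanβl)
     = 321·(466 + j1750)/(-2070 + j1230)

Z_in ≈ 66.1 − j233 Ω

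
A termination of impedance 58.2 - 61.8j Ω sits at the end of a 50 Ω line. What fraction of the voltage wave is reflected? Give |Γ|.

|Γ| ≈ 0.5

Γ = (Z_L − Z_0)/(Z_L + Z_0) = (8.2 − j61.8)/(108.2 − j61.8)
|Γ| = 62.3/125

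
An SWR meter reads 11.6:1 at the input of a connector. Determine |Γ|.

|Γ| = (S − 1)/(S + 1) = (11.6 − 1)/(11.6 + 1) = 10.6/12.6

|Γ| ≈ 0.841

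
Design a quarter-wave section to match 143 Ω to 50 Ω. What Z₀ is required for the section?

Z_qwt = √(Z_0·R_L) = √(50 × 143) = √7150

Z_qwt ≈ 84.6 Ω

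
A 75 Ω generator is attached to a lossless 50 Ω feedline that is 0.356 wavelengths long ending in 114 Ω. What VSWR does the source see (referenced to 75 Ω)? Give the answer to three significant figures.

βl = 2π × 0.356 = 128°
tan(βl) = -1.27
Z_in = Z_0·(Z_L + jZ_0·tanβl)/(Z_0 + jZ_L·tanβl) = 31.7 + j28.4 Ω
Γ_s = (Z_in − Z_s)/(Z_in + Z_s) = (-43.3 + j28.4)/(107 + j28.4), |Γ_s| = 0.469
VSWR = (1 + |Γ_s|)/(1 − |Γ_s|)

VSWR ≈ 2.76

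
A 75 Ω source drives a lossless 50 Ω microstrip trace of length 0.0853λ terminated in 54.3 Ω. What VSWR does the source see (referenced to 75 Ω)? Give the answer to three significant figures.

VSWR ≈ 1.45

βl = 2π × 0.0853 = 30.7°
tan(βl) = 0.594
Z_in = Z_0·(Z_L + jZ_0·tanβl)/(Z_0 + jZ_L·tanβl) = 51.9 − j3.76 Ω
Γ_s = (Z_in − Z_s)/(Z_in + Z_s) = (-23.1 − j3.76)/(127 − j3.76), |Γ_s| = 0.185
VSWR = (1 + |Γ_s|)/(1 − |Γ_s|)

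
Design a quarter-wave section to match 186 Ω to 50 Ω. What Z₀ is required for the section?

Z_qwt ≈ 96.4 Ω

Z_qwt = √(Z_0·R_L) = √(50 × 186) = √9300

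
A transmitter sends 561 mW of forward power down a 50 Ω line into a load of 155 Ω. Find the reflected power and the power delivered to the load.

P_reflected ≈ 147 mW; P_delivered ≈ 414 mW

Γ = (155 − 50)/(155 + 50) = 0.512
|Γ|² = 0.262
P_refl = |Γ|²·P_inc = 147 mW, P_del = (1 − |Γ|²)·P_inc = 414 mW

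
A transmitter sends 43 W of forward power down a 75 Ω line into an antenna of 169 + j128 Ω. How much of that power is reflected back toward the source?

P_reflected ≈ 14.3 W

|Γ| = |(94 + j128)/(244 + j128)| = 0.576
|Γ|² = 0.332
P_refl = |Γ|²·P_inc = 14.3 W, P_del = (1 − |Γ|²)·P_inc = 28.7 W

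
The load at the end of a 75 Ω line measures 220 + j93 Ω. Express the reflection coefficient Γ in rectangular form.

Γ ≈ 0.537 + j0.146

Γ = (Z_L − Z_0)/(Z_L + Z_0) = (145 + j93)/(295 + j93)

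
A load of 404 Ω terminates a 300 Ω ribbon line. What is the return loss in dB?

Γ = (404 − 300)/(404 + 300) = 0.148
RL = −20·log₁₀|Γ| = −20·log₁₀(0.148)

RL ≈ 16.6 dB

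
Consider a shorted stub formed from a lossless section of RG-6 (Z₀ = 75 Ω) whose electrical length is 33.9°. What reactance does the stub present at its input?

X_in ≈ 50.4 Ω (inductive)

tan(βl) = 0.672
For a shorted stub, Z_in = jZ_0·tan(βl)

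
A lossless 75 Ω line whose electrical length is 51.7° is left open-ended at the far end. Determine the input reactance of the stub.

tan(βl) = 1.27
For an open-ended stub, Z_in = −jZ_0·cot(βl) = −jZ_0/tan(βl)

X_in ≈ -59.2 Ω (capacitive)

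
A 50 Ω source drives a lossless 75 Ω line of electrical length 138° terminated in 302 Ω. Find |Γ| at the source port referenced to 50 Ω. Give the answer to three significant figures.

tan(βl) = -0.9
Z_in = Z_0·(Z_L + jZ_0·tanβl)/(Z_0 + jZ_L·tanβl) = 38.7 + j72.6 Ω
Γ_s = (Z_in − Z_s)/(Z_in + Z_s) = (-11.3 + j72.6)/(88.7 + j72.6), |Γ_s| = 0.641

|Γ| ≈ 0.641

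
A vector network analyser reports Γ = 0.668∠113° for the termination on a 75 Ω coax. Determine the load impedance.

Z_L = Z_0·(1 + Γ)/(1 − Γ) = 75·(0.739 + j0.615)/(1.26 − j0.615)

Z_L ≈ 21.1 + j46.9 Ω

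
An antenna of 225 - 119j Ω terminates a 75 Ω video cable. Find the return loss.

Γ = (150 − j119)/(300 − j119), |Γ| = 0.593
RL = −20·log₁₀|Γ| = −20·log₁₀(0.593)

RL ≈ 4.54 dB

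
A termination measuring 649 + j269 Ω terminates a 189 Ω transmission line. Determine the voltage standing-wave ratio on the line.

VSWR ≈ 4.07

Γ = (Z_L − Z_0)/(Z_L + Z_0) = (460 + j269)/(838 + j269)
|Γ| = 533/880 = 0.605
VSWR = (1 + |Γ|)/(1 − |Γ|) = 1.61/0.395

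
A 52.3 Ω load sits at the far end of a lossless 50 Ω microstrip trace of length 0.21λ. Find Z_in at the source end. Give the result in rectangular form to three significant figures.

Z_in ≈ 48.1 − j1.04 Ω

βl = 2π × 0.21 = 75.6°
tan(βl) = tan(75.6°) = 3.89
Z_in = Z_0·(Z_L + jZ_0·tanβl)/(Z_0 + jZ_L·tanβl)
     = 50·(52.3 + j195)/(50 + j204)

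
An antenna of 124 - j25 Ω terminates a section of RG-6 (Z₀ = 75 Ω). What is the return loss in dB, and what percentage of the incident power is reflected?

RL ≈ 11.2 dB; 7.52% of incident power reflected

Γ = (49 − j25)/(199 − j25), |Γ| = 0.274
RL = −20·log₁₀(0.274) = 11.2 dB
P_refl/P_inc = |Γ|² = 0.0752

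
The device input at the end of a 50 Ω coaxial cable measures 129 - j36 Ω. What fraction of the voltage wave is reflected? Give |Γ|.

|Γ| ≈ 0.475

Γ = (Z_L − Z_0)/(Z_L + Z_0) = (79 − j36)/(179 − j36)
|Γ| = 86.8/183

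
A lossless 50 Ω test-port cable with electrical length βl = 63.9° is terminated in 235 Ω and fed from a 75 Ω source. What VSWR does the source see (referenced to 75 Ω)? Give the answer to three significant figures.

VSWR ≈ 6.31

tan(βl) = 2.04
Z_in = Z_0·(Z_L + jZ_0·tanβl)/(Z_0 + jZ_L·tanβl) = 13 − j23.1 Ω
Γ_s = (Z_in − Z_s)/(Z_in + Z_s) = (-62 − j23.1)/(88 − j23.1), |Γ_s| = 0.726
VSWR = (1 + |Γ_s|)/(1 − |Γ_s|)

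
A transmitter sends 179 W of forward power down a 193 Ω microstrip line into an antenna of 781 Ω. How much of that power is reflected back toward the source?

Γ = (781 − 193)/(781 + 193) = 0.604
|Γ|² = 0.364
P_refl = |Γ|²·P_inc = 65.2 W, P_del = (1 − |Γ|²)·P_inc = 114 W

P_reflected ≈ 65.2 W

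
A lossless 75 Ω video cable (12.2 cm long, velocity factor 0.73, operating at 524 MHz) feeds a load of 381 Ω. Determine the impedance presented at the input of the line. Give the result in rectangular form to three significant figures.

λ = v/f = 0.73·c / 524 MHz = 0.418 m
βl = 2π·l/λ = 2π × 0.292 = 105°
tan(βl) = tan(105°) = -3.71
Z_in = Z_0·(Z_L + jZ_0·tanβl)/(Z_0 + jZ_L·tanβl)
     = 75·(381 − j278)/(75 − j1410)

Z_in ≈ 15.8 + j19.4 Ω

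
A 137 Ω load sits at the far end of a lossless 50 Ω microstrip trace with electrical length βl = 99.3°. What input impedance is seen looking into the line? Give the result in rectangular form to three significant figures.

tan(βl) = tan(99.3°) = -6.11
Z_in = Z_0·(Z_L + jZ_0·tanβl)/(Z_0 + jZ_L·tanβl)
     = 50·(137 − j305)/(50 − j837)

Z_in ≈ 18.7 + j7.07 Ω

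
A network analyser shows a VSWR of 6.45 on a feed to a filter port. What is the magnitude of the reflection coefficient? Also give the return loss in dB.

|Γ| = (S − 1)/(S + 1) = (6.45 − 1)/(6.45 + 1) = 5.45/7.45
RL = −20·log₁₀|Γ| = −20·log₁₀(0.732)

|Γ| ≈ 0.732; return loss ≈ 2.72 dB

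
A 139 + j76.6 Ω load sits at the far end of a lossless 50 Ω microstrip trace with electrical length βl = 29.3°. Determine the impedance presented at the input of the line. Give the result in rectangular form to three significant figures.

Z_in ≈ 74.5 − j82.4 Ω

tan(βl) = tan(29.3°) = 0.561
Z_in = Z_0·(Z_L + jZ_0·tanβl)/(Z_0 + jZ_L·tanβl)
     = 50·(139 + j105)/(7.01 + j78)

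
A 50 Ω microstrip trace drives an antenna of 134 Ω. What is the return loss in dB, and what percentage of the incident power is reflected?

RL ≈ 6.81 dB; 20.8% of incident power reflected

Γ = (134 − 50)/(134 + 50) = 0.457
RL = −20·log₁₀(0.457) = 6.81 dB
P_refl/P_inc = |Γ|² = 0.208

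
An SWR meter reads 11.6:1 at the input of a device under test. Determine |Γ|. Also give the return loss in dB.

|Γ| ≈ 0.841; return loss ≈ 1.5 dB

|Γ| = (S − 1)/(S + 1) = (11.6 − 1)/(11.6 + 1) = 10.6/12.6
RL = −20·log₁₀|Γ| = −20·log₁₀(0.841)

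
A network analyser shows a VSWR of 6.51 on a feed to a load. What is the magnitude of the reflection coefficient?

|Γ| ≈ 0.734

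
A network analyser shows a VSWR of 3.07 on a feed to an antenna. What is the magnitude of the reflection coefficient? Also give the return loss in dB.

|Γ| ≈ 0.509; return loss ≈ 5.87 dB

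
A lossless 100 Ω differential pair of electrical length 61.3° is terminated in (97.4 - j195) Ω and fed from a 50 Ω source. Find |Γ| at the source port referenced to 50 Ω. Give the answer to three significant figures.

tan(βl) = 1.83
Z_in = Z_0·(Z_L + jZ_0·tanβl)/(Z_0 + jZ_L·tanβl) = 17.6 − j9.58 Ω
Γ_s = (Z_in − Z_s)/(Z_in + Z_s) = (-32.4 − j9.58)/(67.6 − j9.58), |Γ_s| = 0.494

|Γ| ≈ 0.494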